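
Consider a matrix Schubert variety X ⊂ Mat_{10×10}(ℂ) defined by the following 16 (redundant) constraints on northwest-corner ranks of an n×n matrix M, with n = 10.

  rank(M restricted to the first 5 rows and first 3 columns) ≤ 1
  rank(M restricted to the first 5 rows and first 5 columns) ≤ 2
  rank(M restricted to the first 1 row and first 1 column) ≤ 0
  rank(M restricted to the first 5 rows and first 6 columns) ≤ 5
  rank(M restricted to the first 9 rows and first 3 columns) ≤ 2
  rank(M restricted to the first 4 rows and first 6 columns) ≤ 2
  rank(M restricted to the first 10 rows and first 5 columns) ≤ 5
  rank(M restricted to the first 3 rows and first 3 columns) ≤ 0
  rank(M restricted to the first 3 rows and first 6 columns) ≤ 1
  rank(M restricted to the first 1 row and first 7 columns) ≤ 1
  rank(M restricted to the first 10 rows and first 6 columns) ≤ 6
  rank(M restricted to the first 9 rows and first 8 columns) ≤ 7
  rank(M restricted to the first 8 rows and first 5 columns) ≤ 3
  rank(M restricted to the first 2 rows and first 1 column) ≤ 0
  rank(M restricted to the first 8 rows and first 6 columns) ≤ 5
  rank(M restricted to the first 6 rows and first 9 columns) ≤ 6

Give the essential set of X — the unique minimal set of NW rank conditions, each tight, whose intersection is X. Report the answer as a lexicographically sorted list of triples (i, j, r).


The tightest implied rank at each (i,j), from the 16 conditions:

  R[1]: 0  0  0  1  1  1  1  1  1  1
  R[2]: 0  0  0  1  1  1  2  2  2  2
  R[3]: 0  0  0  1  1  1  2  3  3  3
  R[4]: 1  1  1  2  2  2  3  4  4  4
  R[5]: 1  1  1  2  2  3  4  5  5  5
  R[6]: 1  2  2  3  3  4  5  6  6  6
  R[7]: 1  2  2  3  3  4  5  6  7  7
  R[8]: 1  2  2  3  3  4  5  6  7  8
  R[9]: 1  2  2  3  4  5  6  7  8  9
  R[10]: 1  2  3  4  5  6  7  8  9  10

hence w(1..10) = (4, 7, 8, 1, 6, 2, 9, 10, 5, 3).

Fulton essential set (6 of the 21 Rothe cells):

[(3, 3, 0), (3, 6, 1), (5, 3, 1), (5, 5, 2), (8, 5, 3), (9, 3, 2)]


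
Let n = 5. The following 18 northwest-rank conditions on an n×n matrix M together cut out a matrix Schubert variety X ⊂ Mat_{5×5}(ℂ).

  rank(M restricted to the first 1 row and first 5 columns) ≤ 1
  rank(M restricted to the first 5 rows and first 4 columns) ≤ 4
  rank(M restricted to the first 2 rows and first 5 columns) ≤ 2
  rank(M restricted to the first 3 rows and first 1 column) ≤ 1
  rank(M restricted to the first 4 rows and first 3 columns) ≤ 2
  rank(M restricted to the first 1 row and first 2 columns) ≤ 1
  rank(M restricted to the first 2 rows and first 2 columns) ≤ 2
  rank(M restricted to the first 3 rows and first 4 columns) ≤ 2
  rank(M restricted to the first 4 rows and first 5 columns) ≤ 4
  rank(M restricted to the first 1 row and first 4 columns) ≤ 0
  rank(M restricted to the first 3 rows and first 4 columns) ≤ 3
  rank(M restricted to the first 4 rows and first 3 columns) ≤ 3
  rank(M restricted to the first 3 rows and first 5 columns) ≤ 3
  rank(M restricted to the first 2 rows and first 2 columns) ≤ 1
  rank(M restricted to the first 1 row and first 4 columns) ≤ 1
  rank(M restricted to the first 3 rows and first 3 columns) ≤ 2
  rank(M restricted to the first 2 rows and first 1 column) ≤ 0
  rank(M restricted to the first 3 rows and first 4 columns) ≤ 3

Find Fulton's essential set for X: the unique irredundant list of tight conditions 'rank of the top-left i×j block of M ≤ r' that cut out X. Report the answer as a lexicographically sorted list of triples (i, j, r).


Computing R[i][j] = min implied NW-rank bound (n=5, 18 conditions):

  0, 0, 0, 0, 1
  0, 1, 1, 1, 2
  1, 2, 2, 2, 3
  1, 2, 2, 3, 4
  1, 2, 3, 4, 5

so w = (5, 2, 1, 4, 3).

3 SE-corners of the 6-cell Rothe diagram give Ess(w):

[(1, 4, 0), (2, 1, 0), (4, 3, 2)]


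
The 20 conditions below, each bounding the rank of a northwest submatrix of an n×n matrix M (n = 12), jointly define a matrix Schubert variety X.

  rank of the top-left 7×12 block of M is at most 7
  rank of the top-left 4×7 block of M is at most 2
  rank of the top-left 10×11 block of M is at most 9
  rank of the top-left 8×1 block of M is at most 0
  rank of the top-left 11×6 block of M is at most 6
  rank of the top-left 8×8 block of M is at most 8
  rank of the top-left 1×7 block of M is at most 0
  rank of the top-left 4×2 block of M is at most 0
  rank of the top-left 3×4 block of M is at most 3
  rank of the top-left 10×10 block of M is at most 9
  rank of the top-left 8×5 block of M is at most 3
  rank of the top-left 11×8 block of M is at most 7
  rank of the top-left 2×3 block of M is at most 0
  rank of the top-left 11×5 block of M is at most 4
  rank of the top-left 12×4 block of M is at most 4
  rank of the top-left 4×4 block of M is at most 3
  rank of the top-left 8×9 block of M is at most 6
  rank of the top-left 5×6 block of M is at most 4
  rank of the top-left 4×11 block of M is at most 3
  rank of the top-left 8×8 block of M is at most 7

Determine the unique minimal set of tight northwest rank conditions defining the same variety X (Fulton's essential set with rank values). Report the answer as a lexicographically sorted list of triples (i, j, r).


Rank table r_w(12×12) implied by the 20 constraints:

  row 1: 0, 0, 0, 0, 0, 0, 0, 1, 1, 1, 1, 1
  row 2: 0, 0, 0, 1, 1, 1, 1, 2, 2, 2, 2, 2
  row 3: 0, 0, 1, 2, 2, 2, 2, 3, 3, 3, 3, 3
  row 4: 0, 0, 1, 2, 2, 2, 2, 3, 3, 3, 3, 4
  row 5: 0, 1, 2, 3, 3, 3, 3, 4, 4, 4, 4, 5
  row 6: 0, 1, 2, 3, 3, 4, 4, 5, 5, 5, 5, 6
  row 7: 0, 1, 2, 3, 3, 4, 5, 6, 6, 6, 6, 7
  row 8: 0, 1, 2, 3, 3, 4, 5, 6, 6, 7, 7, 8
  row 9: 1, 2, 3, 4, 4, 5, 6, 7, 7, 8, 8, 9
  row 10: 1, 2, 3, 4, 4, 5, 6, 7, 8, 9, 9, 10
  row 11: 1, 2, 3, 4, 4, 5, 6, 7, 8, 9, 10, 11
  row 12: 1, 2, 3, 4, 5, 6, 7, 8, 9, 10, 11, 12

second differences of R give the permutation w = (8, 4, 3, 12, 2, 6, 7, 10, 1, 9, 11, 5).

9 SE-corners of the 30-cell Rothe diagram give Ess(w):

[(1, 7, 0), (2, 3, 0), (4, 2, 0), (4, 7, 2), (4, 11, 3), (8, 1, 0), (8, 5, 3), (8, 9, 6), (11, 5, 4)]


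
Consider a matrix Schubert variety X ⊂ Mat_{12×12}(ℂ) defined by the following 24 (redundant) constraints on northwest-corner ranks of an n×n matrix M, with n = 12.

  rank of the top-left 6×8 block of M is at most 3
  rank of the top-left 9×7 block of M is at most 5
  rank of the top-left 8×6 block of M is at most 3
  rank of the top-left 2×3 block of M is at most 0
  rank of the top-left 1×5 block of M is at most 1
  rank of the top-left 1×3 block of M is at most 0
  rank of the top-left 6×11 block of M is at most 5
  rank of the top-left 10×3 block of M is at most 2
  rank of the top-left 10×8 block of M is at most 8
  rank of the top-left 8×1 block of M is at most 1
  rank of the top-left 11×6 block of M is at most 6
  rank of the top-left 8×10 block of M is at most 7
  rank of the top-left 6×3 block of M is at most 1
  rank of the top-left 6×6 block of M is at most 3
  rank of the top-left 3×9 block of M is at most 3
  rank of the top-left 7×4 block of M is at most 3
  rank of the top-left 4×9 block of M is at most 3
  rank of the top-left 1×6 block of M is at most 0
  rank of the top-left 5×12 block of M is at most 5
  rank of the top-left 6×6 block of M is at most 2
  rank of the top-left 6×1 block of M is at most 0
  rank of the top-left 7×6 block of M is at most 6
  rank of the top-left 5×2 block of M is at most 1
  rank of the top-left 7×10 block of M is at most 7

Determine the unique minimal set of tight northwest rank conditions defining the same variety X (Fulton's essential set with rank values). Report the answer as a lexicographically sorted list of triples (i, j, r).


The tightest implied rank at each (i,j), from the 24 conditions:

  R[1]: 0 0 0 0 0 0 1 1 1 1 1 1
  R[2]: 0 0 0 1 1 1 2 2 2 2 2 2
  R[3]: 0 1 1 2 2 2 3 3 3 3 3 3
  R[4]: 0 1 1 2 2 2 3 3 3 4 4 4
  R[5]: 0 1 1 2 2 2 3 3 4 5 5 5
  R[6]: 0 1 1 2 2 2 3 3 4 5 5 6
  R[7]: 1 2 2 3 3 3 4 4 5 6 6 7
  R[8]: 1 2 2 3 3 3 4 5 6 7 7 8
  R[9]: 1 2 2 3 4 4 5 6 7 8 8 9
  R[10]: 1 2 2 3 4 5 6 7 8 9 9 10
  R[11]: 1 2 3 4 5 6 7 8 9 10 10 11
  R[12]: 1 2 3 4 5 6 7 8 9 10 11 12

giving w = (7, 4, 2, 10, 9, 12, 1, 8, 5, 6, 3, 11) via Δ²R.

Fulton essential set (10 of the 32 Rothe cells):

[(1, 6, 0), (2, 3, 0), (4, 9, 3), (6, 1, 0), (6, 3, 1), (6, 6, 2), (6, 8, 3), (6, 11, 5), (8, 6, 3), (10, 3, 2)]


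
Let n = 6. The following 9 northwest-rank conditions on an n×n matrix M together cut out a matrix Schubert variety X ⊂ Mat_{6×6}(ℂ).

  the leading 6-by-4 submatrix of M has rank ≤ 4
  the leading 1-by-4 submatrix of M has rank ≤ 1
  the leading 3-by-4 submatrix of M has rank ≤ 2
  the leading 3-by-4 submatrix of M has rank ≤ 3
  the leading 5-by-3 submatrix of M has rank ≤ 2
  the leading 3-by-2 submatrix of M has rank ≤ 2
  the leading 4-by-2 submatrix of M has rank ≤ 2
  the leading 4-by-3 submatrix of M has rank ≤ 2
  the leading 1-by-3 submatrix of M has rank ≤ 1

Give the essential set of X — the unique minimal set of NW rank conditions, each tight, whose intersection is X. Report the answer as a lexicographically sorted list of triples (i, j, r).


Rank table r_w(6×6) implied by the 9 constraints:

  1  1  1  1  1  1
  1  2  2  2  2  2
  1  2  2  2  3  3
  1  2  2  3  4  4
  1  2  2  3  4  5
  1  2  3  4  5  6

so w = (1, 2, 5, 4, 6, 3).

D(w) has 4 cells with 2 SE-corners; essential set:

[(3, 4, 2), (5, 3, 2)]


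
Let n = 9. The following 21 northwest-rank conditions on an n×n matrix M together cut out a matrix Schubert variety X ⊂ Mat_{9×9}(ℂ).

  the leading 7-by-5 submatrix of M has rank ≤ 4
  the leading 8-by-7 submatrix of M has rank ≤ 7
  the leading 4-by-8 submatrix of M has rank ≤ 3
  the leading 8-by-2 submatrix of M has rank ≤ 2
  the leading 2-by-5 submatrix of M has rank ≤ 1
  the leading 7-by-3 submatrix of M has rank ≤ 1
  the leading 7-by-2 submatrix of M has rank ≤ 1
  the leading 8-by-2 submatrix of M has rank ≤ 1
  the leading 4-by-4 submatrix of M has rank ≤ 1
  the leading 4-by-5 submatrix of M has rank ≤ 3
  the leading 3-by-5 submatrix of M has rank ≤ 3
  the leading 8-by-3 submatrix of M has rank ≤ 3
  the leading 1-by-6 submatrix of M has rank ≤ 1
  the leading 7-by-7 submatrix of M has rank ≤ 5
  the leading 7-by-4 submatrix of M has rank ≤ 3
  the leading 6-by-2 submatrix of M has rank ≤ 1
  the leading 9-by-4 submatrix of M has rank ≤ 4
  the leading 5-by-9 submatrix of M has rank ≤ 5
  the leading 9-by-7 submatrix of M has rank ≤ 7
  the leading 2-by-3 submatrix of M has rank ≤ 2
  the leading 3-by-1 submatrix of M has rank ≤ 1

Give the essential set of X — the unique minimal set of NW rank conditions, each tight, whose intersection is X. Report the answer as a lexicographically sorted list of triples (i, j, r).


Computing R[i][j] = min implied NW-rank bound (n=9, 21 conditions):

  i=1: 1 1 1 1 1 1 1 1 1
  i=2: 1 1 1 1 1 2 2 2 2
  i=3: 1 1 1 1 2 3 3 3 3
  i=4: 1 1 1 1 2 3 3 3 4
  i=5: 1 1 1 2 3 4 4 4 5
  i=6: 1 1 1 2 3 4 5 5 6
  i=7: 1 1 1 2 3 4 5 6 7
  i=8: 1 1 2 3 4 5 6 7 8
  i=9: 1 2 3 4 5 6 7 8 9

reading off 1-entries of Δ²R: w = (1, 6, 5, 9, 4, 7, 8, 3, 2).

D(w) has 19 cells with 5 SE-corners; essential set:

[(2, 5, 1), (4, 4, 1), (4, 8, 3), (7, 3, 1), (8, 2, 1)]


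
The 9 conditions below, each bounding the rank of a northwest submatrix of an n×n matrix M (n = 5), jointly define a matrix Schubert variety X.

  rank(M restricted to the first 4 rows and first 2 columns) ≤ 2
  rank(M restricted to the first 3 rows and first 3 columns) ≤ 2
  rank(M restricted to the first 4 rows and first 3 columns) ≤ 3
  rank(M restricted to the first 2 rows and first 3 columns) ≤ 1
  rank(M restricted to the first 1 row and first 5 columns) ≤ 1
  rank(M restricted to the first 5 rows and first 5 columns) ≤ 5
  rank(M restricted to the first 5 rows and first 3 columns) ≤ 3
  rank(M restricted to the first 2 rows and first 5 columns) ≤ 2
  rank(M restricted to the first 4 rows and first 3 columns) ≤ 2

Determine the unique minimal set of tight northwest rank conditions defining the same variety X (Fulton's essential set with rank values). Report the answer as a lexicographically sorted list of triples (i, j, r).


Recovering R(i,j) via the rank-extension bound from the 9 conditions:

  R[1]: 1 1 1 1 1
  R[2]: 1 1 1 2 2
  R[3]: 1 2 2 3 3
  R[4]: 1 2 2 3 4
  R[5]: 1 2 3 4 5

second differences of R give the permutation w = (1, 4, 2, 5, 3).

2 SE-corners of the 3-cell Rothe diagram give Ess(w):

[(2, 3, 1), (4, 3, 2)]


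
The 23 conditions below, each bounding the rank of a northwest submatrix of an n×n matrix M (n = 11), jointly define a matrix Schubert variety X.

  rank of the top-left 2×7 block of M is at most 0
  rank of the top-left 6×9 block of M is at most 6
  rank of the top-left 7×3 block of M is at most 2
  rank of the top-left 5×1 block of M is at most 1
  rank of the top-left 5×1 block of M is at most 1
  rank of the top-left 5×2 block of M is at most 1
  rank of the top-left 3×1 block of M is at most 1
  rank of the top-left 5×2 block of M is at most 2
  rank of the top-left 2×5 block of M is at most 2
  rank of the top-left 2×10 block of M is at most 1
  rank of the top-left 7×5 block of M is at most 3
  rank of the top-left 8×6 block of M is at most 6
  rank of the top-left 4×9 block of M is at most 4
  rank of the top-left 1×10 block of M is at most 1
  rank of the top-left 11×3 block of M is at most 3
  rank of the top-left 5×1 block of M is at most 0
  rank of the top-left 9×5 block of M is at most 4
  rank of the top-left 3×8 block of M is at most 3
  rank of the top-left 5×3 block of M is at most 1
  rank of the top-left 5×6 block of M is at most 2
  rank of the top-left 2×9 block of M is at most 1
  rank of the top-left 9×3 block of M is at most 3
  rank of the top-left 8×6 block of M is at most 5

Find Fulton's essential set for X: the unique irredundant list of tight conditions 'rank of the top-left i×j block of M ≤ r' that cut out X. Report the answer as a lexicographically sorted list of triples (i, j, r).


Propagating the 23 rank bounds to every northwest block:

  R[1]: 0, 0, 0, 0, 0, 0, 0, 1, 1, 1, 1
  R[2]: 0, 0, 0, 0, 0, 0, 0, 1, 1, 1, 2
  R[3]: 0, 1, 1, 1, 1, 1, 1, 2, 2, 2, 3
  R[4]: 0, 1, 1, 2, 2, 2, 2, 3, 3, 3, 4
  R[5]: 0, 1, 1, 2, 2, 2, 3, 4, 4, 4, 5
  R[6]: 1, 2, 2, 3, 3, 3, 4, 5, 5, 5, 6
  R[7]: 1, 2, 2, 3, 3, 4, 5, 6, 6, 6, 7
  R[8]: 1, 2, 3, 4, 4, 5, 6, 7, 7, 7, 8
  R[9]: 1, 2, 3, 4, 4, 5, 6, 7, 8, 8, 9
  R[10]: 1, 2, 3, 4, 5, 6, 7, 8, 9, 9, 10
  R[11]: 1, 2, 3, 4, 5, 6, 7, 8, 9, 10, 11

reading off 1-entries of Δ²R: w = (8, 11, 2, 4, 7, 1, 6, 3, 9, 5, 10).

Fulton essential set (8 of the 26 Rothe cells):

[(2, 7, 0), (2, 10, 1), (5, 1, 0), (5, 3, 1), (5, 6, 2), (7, 3, 2), (7, 5, 3), (9, 5, 4)]


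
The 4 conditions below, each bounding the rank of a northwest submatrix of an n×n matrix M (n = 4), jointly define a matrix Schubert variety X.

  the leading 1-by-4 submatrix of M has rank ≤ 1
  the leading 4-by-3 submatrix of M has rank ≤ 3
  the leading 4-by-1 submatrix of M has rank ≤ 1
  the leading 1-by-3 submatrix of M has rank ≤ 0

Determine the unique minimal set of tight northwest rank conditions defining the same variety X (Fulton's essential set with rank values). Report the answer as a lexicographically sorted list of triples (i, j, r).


Computing R[i][j] = min implied NW-rank bound (n=4, 4 conditions):

  R[1]: 0, 0, 0, 1
  R[2]: 1, 1, 1, 2
  R[3]: 1, 2, 2, 3
  R[4]: 1, 2, 3, 4

giving w = (4, 1, 2, 3) via Δ²R.

D(w) has 3 cells with 1 SE-corner; essential set:

[(1, 3, 0)]


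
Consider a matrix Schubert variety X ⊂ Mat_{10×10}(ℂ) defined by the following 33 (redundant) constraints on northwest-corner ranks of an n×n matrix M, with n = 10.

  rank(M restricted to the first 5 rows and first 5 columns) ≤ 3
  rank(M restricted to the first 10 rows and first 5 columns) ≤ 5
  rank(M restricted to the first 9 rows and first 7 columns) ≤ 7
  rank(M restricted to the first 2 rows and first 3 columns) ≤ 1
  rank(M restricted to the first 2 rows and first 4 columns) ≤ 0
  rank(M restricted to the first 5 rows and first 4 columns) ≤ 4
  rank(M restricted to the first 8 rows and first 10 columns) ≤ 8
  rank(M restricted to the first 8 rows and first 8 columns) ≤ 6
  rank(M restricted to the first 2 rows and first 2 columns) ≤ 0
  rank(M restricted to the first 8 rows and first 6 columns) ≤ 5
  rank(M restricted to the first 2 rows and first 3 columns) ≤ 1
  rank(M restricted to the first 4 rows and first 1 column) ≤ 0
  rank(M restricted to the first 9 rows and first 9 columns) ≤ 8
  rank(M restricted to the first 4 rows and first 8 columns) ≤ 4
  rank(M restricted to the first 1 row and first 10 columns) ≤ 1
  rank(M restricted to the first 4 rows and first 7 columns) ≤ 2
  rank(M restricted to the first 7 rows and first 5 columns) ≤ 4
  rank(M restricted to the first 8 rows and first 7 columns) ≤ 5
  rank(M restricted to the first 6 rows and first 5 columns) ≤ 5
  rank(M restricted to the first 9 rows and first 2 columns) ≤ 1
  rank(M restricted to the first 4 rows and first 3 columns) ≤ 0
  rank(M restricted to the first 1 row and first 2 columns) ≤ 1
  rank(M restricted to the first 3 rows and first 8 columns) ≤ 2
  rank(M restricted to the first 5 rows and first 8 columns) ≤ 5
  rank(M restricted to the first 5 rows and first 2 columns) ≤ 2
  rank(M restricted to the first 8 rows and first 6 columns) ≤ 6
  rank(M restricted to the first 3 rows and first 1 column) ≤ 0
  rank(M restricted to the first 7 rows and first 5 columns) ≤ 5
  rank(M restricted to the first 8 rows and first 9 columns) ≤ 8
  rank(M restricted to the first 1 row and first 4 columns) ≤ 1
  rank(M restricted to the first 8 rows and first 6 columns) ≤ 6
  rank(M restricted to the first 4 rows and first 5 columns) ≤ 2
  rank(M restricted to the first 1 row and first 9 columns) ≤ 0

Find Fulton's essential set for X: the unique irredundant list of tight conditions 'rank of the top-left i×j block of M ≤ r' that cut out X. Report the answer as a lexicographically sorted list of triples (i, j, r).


Recovering R(i,j) via the rank-extension bound from the 33 conditions:

  R[1]: 0 | 0 | 0 | 0 | 0 | 0 | 0 | 0 | 0 | 1
  R[2]: 0 | 0 | 0 | 0 | 1 | 1 | 1 | 1 | 1 | 2
  R[3]: 0 | 0 | 0 | 1 | 2 | 2 | 2 | 2 | 2 | 3
  R[4]: 0 | 0 | 0 | 1 | 2 | 2 | 2 | 3 | 3 | 4
  R[5]: 1 | 1 | 1 | 2 | 3 | 3 | 3 | 4 | 4 | 5
  R[6]: 1 | 1 | 2 | 3 | 4 | 4 | 4 | 5 | 5 | 6
  R[7]: 1 | 1 | 2 | 3 | 4 | 5 | 5 | 6 | 6 | 7
  R[8]: 1 | 1 | 2 | 3 | 4 | 5 | 5 | 6 | 7 | 8
  R[9]: 1 | 1 | 2 | 3 | 4 | 5 | 6 | 7 | 8 | 9
  R[10]: 1 | 2 | 3 | 4 | 5 | 6 | 7 | 8 | 9 | 10

hence w(1..10) = (10, 5, 4, 8, 1, 3, 6, 9, 7, 2).

D(w) has 26 cells with 6 SE-corners; essential set:

[(1, 9, 0), (2, 4, 0), (4, 3, 0), (4, 7, 2), (8, 7, 5), (9, 2, 1)]


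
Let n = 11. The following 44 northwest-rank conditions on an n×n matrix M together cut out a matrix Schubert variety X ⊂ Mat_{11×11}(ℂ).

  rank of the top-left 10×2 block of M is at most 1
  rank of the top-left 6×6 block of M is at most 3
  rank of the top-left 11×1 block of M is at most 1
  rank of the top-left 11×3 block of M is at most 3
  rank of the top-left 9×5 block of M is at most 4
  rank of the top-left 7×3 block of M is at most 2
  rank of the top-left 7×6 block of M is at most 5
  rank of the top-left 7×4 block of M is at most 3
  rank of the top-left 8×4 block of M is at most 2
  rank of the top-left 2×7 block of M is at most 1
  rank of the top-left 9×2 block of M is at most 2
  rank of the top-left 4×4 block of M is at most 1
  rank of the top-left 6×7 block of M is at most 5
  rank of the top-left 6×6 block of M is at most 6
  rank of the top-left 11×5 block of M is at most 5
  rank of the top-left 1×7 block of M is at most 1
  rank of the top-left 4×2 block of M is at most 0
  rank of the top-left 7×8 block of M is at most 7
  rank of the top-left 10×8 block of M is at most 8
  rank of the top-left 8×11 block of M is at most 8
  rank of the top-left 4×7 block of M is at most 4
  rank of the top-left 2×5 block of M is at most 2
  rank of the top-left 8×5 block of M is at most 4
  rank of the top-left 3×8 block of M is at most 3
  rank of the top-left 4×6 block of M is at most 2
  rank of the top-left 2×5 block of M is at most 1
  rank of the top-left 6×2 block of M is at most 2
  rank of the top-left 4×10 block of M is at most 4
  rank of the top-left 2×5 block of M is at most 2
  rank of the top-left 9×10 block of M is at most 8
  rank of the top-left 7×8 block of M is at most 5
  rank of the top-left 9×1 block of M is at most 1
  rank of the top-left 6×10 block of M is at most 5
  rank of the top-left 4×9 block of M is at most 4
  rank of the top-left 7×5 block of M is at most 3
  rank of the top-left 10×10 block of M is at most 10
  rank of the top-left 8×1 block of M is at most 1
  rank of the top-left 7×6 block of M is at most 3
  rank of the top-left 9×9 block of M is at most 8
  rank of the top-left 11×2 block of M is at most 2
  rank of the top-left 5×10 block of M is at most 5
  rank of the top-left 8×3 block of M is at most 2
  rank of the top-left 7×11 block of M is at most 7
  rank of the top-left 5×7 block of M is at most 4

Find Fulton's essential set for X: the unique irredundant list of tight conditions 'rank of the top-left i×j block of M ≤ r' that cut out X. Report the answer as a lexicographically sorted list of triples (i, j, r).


Propagating the 44 rank bounds to every northwest block:

  row 1: 0 0 1 1 1 1 1 1 1 1 1
  row 2: 0 0 1 1 1 1 1 2 2 2 2
  row 3: 0 0 1 1 2 2 2 3 3 3 3
  row 4: 0 0 1 1 2 2 3 4 4 4 4
  row 5: 1 1 2 2 3 3 4 5 5 5 5
  row 6: 1 1 2 2 3 3 4 5 5 5 6
  row 7: 1 1 2 2 3 3 4 5 6 6 7
  row 8: 1 1 2 2 3 4 5 6 7 7 8
  row 9: 1 1 2 3 4 5 6 7 8 8 9
  row 10: 1 1 2 3 4 5 6 7 8 9 10
  row 11: 1 2 3 4 5 6 7 8 9 10 11

so w = (3, 8, 5, 7, 1, 11, 9, 6, 4, 10, 2).

Fulton essential set (8 of the 27 Rothe cells):

[(2, 7, 1), (4, 2, 0), (4, 4, 1), (4, 6, 2), (6, 10, 5), (7, 6, 3), (8, 4, 2), (10, 2, 1)]


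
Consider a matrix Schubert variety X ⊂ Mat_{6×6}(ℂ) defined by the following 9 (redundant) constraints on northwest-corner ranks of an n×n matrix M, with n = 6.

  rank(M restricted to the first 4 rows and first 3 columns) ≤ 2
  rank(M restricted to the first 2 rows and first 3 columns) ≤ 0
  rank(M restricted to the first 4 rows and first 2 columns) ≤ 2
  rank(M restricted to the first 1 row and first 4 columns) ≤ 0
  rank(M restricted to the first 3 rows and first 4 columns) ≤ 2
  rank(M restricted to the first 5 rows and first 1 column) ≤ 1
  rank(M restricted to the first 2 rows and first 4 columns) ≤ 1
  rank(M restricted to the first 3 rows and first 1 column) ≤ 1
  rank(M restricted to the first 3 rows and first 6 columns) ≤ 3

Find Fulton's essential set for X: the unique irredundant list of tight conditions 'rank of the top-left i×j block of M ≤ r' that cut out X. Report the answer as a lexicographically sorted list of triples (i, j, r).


Propagating the 9 rank bounds to every northwest block:

  row 1: 0, 0, 0, 0, 1, 1
  row 2: 0, 0, 0, 1, 2, 2
  row 3: 1, 1, 1, 2, 3, 3
  row 4: 1, 2, 2, 3, 4, 4
  row 5: 1, 2, 3, 4, 5, 5
  row 6: 1, 2, 3, 4, 5, 6

second differences of R give the permutation w = (5, 4, 1, 2, 3, 6).

Rothe diagram D(w) (7 cells), 2 SE-corners (essential conditions):

[(1, 4, 0), (2, 3, 0)]


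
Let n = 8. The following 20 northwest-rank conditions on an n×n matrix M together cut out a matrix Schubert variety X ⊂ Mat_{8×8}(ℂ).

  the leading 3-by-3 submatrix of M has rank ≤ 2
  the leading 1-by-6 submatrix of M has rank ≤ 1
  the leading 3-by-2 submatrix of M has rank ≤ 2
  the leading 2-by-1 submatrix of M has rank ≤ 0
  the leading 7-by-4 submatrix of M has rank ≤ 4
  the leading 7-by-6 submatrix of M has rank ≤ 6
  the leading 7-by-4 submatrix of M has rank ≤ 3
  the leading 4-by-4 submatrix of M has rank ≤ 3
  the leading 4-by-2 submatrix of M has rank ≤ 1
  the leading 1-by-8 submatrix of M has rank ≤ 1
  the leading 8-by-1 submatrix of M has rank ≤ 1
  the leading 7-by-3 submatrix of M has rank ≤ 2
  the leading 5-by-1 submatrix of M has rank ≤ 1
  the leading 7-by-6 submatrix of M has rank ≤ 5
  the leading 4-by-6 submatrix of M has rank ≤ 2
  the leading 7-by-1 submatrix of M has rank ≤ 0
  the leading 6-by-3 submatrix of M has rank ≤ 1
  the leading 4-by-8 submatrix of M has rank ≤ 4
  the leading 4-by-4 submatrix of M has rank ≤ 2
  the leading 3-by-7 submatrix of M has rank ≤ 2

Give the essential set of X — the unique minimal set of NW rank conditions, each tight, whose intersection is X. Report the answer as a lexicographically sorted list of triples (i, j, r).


Reconstructing r_w from the 20 given conditions:

  row 1: 0 | 1 | 1 | 1 | 1 | 1 | 1 | 1
  row 2: 0 | 1 | 1 | 2 | 2 | 2 | 2 | 2
  row 3: 0 | 1 | 1 | 2 | 2 | 2 | 2 | 3
  row 4: 0 | 1 | 1 | 2 | 2 | 2 | 3 | 4
  row 5: 0 | 1 | 1 | 2 | 3 | 3 | 4 | 5
  row 6: 0 | 1 | 1 | 2 | 3 | 4 | 5 | 6
  row 7: 0 | 1 | 2 | 3 | 4 | 5 | 6 | 7
  row 8: 1 | 2 | 3 | 4 | 5 | 6 | 7 | 8

reading off 1-entries of Δ²R: w = (2, 4, 8, 7, 5, 6, 3, 1).

|D(w)|=17, |Ess(w)|=4:

[(3, 7, 2), (4, 6, 2), (6, 3, 1), (7, 1, 0)]


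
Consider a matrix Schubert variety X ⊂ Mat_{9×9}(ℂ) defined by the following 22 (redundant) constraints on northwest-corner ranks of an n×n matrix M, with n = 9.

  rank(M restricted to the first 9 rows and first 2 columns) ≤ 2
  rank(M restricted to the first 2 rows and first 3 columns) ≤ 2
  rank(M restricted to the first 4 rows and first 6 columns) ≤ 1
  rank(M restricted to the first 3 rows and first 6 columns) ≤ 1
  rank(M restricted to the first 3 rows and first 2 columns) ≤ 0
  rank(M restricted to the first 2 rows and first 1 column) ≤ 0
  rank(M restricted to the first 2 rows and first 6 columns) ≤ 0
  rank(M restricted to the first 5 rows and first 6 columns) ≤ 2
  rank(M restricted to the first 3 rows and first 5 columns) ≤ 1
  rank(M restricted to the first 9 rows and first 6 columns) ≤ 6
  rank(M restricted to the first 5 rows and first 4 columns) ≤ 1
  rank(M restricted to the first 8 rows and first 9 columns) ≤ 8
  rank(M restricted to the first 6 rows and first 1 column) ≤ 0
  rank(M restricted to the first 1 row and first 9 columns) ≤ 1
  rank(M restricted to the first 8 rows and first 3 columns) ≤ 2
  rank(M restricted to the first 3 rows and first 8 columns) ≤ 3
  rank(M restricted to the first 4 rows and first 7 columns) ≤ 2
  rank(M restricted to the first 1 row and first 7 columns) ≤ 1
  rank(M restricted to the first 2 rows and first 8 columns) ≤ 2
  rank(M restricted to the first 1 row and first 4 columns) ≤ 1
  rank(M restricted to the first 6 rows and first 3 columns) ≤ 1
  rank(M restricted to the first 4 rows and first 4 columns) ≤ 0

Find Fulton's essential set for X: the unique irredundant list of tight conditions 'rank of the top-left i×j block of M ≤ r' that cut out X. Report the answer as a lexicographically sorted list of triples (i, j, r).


Rank table r_w(9×9) implied by the 22 constraints:

  row 1: 0 | 0 | 0 | 0 | 0 | 0 | 1 | 1 | 1
  row 2: 0 | 0 | 0 | 0 | 0 | 0 | 1 | 2 | 2
  row 3: 0 | 0 | 0 | 0 | 1 | 1 | 2 | 3 | 3
  row 4: 0 | 0 | 0 | 0 | 1 | 1 | 2 | 3 | 4
  row 5: 0 | 1 | 1 | 1 | 2 | 2 | 3 | 4 | 5
  row 6: 0 | 1 | 1 | 2 | 3 | 3 | 4 | 5 | 6
  row 7: 1 | 2 | 2 | 3 | 4 | 4 | 5 | 6 | 7
  row 8: 1 | 2 | 2 | 3 | 4 | 5 | 6 | 7 | 8
  row 9: 1 | 2 | 3 | 4 | 5 | 6 | 7 | 8 | 9

second differences of R give the permutation w = (7, 8, 5, 9, 2, 4, 1, 6, 3).

Rothe diagram D(w) (25 cells), 6 SE-corners (essential conditions):

[(2, 6, 0), (4, 4, 0), (4, 6, 1), (6, 1, 0), (6, 3, 1), (8, 3, 2)]


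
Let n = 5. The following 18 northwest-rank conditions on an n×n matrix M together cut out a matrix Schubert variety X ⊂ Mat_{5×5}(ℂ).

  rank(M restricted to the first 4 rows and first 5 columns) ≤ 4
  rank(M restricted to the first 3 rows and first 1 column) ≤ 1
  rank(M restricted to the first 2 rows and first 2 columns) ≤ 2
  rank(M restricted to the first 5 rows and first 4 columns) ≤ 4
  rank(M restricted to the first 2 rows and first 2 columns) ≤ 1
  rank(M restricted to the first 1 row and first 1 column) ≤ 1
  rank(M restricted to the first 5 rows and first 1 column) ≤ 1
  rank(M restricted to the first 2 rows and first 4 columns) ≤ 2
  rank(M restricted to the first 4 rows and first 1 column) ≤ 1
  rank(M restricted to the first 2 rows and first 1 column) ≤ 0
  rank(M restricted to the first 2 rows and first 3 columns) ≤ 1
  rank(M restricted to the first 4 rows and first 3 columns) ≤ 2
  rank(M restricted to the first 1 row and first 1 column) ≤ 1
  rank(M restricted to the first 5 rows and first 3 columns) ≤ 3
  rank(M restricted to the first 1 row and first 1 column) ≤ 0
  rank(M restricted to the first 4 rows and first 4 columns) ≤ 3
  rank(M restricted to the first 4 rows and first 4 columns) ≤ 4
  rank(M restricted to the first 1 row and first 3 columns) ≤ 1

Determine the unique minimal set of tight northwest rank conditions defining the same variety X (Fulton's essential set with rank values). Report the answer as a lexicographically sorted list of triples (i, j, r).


Rank table r_w(5×5) implied by the 18 constraints:

  row 1: 0 1 1 1 1
  row 2: 0 1 1 2 2
  row 3: 1 2 2 3 3
  row 4: 1 2 2 3 4
  row 5: 1 2 3 4 5

second differences of R give the permutation w = (2, 4, 1, 5, 3).

ℓ(w)=4; the 3 essential cells (i,j,r):

[(2, 1, 0), (2, 3, 1), (4, 3, 2)]


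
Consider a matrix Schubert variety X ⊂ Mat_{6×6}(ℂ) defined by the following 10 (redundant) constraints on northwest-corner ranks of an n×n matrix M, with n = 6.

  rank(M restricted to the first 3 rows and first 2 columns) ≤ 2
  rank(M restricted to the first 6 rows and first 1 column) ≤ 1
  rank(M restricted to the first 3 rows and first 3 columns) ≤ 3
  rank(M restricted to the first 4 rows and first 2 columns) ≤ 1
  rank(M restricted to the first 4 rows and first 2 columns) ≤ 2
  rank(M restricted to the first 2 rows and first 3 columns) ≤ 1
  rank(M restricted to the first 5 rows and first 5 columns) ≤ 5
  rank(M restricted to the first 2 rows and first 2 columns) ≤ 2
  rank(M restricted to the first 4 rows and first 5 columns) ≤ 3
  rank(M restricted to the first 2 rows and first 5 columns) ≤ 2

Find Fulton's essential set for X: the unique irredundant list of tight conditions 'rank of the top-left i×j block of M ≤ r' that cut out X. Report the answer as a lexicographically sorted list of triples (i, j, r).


Rank table r_w(6×6) implied by the 10 constraints:

  i=1: 1 | 1 | 1 | 1 | 1 | 1
  i=2: 1 | 1 | 1 | 2 | 2 | 2
  i=3: 1 | 1 | 2 | 3 | 3 | 3
  i=4: 1 | 1 | 2 | 3 | 3 | 4
  i=5: 1 | 2 | 3 | 4 | 4 | 5
  i=6: 1 | 2 | 3 | 4 | 5 | 6

hence w(1..6) = (1, 4, 3, 6, 2, 5).

3 SE-corners of the 5-cell Rothe diagram give Ess(w):

[(2, 3, 1), (4, 2, 1), (4, 5, 3)]


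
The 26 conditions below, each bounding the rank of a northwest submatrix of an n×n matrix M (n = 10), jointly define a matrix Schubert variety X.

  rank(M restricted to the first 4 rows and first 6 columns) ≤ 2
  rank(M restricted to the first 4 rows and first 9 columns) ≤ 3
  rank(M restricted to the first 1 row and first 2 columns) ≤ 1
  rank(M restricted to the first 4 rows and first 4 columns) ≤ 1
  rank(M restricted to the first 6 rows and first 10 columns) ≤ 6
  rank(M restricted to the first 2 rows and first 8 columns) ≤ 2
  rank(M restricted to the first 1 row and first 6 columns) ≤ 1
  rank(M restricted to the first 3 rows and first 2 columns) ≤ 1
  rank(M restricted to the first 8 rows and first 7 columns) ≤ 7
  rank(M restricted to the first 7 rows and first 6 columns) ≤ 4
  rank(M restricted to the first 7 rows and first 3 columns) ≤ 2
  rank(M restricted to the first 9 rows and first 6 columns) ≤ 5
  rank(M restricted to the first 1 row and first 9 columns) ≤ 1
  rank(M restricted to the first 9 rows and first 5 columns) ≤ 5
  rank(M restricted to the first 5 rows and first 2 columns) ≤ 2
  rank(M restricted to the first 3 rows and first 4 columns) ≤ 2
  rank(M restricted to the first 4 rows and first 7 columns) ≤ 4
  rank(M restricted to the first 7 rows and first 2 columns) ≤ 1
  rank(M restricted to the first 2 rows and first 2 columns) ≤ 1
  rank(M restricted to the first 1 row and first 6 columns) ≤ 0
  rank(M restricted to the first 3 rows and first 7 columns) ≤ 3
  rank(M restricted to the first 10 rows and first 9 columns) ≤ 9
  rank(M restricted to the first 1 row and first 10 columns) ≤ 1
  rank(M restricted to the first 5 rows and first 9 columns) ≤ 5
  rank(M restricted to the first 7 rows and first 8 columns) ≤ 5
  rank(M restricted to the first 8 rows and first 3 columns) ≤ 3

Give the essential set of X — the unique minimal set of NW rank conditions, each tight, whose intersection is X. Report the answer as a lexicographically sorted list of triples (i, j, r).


Recovering R(i,j) via the rank-extension bound from the 26 conditions:

  i=1: 0 | 0 | 0 | 0 | 0 | 0 | 1 | 1 | 1 | 1
  i=2: 1 | 1 | 1 | 1 | 1 | 1 | 2 | 2 | 2 | 2
  i=3: 1 | 1 | 1 | 1 | 2 | 2 | 3 | 3 | 3 | 3
  i=4: 1 | 1 | 1 | 1 | 2 | 2 | 3 | 3 | 3 | 4
  i=5: 1 | 1 | 2 | 2 | 3 | 3 | 4 | 4 | 4 | 5
  i=6: 1 | 1 | 2 | 3 | 4 | 4 | 5 | 5 | 5 | 6
  i=7: 1 | 1 | 2 | 3 | 4 | 4 | 5 | 5 | 6 | 7
  i=8: 1 | 2 | 3 | 4 | 5 | 5 | 6 | 6 | 7 | 8
  i=9: 1 | 2 | 3 | 4 | 5 | 5 | 6 | 7 | 8 | 9
  i=10: 1 | 2 | 3 | 4 | 5 | 6 | 7 | 8 | 9 | 10

giving w = (7, 1, 5, 10, 3, 4, 9, 2, 8, 6) via Δ²R.

Fulton essential set (8 of the 21 Rothe cells):

[(1, 6, 0), (4, 4, 1), (4, 6, 2), (4, 9, 3), (7, 2, 1), (7, 6, 4), (7, 8, 5), (9, 6, 5)]


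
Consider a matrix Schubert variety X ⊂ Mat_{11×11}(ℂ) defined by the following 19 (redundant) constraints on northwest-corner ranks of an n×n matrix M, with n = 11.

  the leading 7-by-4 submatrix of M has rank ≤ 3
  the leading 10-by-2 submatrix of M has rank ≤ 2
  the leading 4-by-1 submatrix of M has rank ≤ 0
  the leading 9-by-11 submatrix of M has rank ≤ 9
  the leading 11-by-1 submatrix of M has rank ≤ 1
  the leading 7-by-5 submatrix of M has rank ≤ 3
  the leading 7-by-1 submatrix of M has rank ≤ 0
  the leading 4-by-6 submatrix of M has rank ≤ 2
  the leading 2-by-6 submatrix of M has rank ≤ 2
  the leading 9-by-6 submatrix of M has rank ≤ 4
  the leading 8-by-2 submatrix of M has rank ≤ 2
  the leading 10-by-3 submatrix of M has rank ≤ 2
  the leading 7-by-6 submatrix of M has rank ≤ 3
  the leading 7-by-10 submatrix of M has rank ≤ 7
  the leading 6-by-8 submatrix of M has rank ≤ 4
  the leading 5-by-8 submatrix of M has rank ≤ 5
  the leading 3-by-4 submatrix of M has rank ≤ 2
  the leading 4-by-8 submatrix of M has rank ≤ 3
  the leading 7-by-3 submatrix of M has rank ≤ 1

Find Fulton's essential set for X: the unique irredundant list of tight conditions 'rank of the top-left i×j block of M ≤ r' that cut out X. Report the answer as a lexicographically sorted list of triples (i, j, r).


Computing R[i][j] = min implied NW-rank bound (n=11, 19 conditions):

  R[1]: 0, 1, 1, 1, 1, 1, 1, 1, 1, 1, 1
  R[2]: 0, 1, 1, 2, 2, 2, 2, 2, 2, 2, 2
  R[3]: 0, 1, 1, 2, 2, 2, 3, 3, 3, 3, 3
  R[4]: 0, 1, 1, 2, 2, 2, 3, 3, 4, 4, 4
  R[5]: 0, 1, 1, 2, 3, 3, 4, 4, 5, 5, 5
  R[6]: 0, 1, 1, 2, 3, 3, 4, 4, 5, 6, 6
  R[7]: 0, 1, 1, 2, 3, 3, 4, 5, 6, 7, 7
  R[8]: 1, 2, 2, 3, 4, 4, 5, 6, 7, 8, 8
  R[9]: 1, 2, 2, 3, 4, 4, 5, 6, 7, 8, 9
  R[10]: 1, 2, 2, 3, 4, 5, 6, 7, 8, 9, 10
  R[11]: 1, 2, 3, 4, 5, 6, 7, 8, 9, 10, 11

giving w = (2, 4, 7, 9, 5, 10, 8, 1, 11, 6, 3) via Δ²R.

8 SE-corners of the 24-cell Rothe diagram give Ess(w):

[(4, 6, 2), (4, 8, 3), (6, 8, 4), (7, 1, 0), (7, 3, 1), (7, 6, 3), (9, 6, 4), (10, 3, 2)]


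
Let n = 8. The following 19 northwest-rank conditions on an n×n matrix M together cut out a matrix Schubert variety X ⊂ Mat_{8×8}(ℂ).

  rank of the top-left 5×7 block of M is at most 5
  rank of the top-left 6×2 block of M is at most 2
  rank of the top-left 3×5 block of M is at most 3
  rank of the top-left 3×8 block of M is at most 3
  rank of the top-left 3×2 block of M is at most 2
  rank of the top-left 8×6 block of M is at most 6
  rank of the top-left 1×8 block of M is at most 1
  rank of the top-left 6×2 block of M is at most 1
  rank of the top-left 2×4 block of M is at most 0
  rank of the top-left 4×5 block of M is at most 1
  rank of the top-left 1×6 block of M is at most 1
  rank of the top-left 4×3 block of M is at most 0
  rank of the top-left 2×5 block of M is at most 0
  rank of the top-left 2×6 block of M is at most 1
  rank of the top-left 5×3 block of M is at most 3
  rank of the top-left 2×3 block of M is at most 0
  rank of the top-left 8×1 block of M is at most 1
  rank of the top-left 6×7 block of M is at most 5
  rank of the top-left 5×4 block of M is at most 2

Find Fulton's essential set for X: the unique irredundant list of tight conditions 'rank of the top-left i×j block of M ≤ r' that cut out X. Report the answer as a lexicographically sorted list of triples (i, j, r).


Rank table r_w(8×8) implied by the 19 constraints:

  row 1: 0 0 0 0 0 1 1 1
  row 2: 0 0 0 0 0 1 2 2
  row 3: 0 0 0 1 1 2 3 3
  row 4: 0 0 0 1 1 2 3 4
  row 5: 1 1 1 2 2 3 4 5
  row 6: 1 1 2 3 3 4 5 6
  row 7: 1 2 3 4 4 5 6 7
  row 8: 1 2 3 4 5 6 7 8

reading off 1-entries of Δ²R: w = (6, 7, 4, 8, 1, 3, 2, 5).

Rothe diagram D(w) (18 cells), 4 SE-corners (essential conditions):

[(2, 5, 0), (4, 3, 0), (4, 5, 1), (6, 2, 1)]


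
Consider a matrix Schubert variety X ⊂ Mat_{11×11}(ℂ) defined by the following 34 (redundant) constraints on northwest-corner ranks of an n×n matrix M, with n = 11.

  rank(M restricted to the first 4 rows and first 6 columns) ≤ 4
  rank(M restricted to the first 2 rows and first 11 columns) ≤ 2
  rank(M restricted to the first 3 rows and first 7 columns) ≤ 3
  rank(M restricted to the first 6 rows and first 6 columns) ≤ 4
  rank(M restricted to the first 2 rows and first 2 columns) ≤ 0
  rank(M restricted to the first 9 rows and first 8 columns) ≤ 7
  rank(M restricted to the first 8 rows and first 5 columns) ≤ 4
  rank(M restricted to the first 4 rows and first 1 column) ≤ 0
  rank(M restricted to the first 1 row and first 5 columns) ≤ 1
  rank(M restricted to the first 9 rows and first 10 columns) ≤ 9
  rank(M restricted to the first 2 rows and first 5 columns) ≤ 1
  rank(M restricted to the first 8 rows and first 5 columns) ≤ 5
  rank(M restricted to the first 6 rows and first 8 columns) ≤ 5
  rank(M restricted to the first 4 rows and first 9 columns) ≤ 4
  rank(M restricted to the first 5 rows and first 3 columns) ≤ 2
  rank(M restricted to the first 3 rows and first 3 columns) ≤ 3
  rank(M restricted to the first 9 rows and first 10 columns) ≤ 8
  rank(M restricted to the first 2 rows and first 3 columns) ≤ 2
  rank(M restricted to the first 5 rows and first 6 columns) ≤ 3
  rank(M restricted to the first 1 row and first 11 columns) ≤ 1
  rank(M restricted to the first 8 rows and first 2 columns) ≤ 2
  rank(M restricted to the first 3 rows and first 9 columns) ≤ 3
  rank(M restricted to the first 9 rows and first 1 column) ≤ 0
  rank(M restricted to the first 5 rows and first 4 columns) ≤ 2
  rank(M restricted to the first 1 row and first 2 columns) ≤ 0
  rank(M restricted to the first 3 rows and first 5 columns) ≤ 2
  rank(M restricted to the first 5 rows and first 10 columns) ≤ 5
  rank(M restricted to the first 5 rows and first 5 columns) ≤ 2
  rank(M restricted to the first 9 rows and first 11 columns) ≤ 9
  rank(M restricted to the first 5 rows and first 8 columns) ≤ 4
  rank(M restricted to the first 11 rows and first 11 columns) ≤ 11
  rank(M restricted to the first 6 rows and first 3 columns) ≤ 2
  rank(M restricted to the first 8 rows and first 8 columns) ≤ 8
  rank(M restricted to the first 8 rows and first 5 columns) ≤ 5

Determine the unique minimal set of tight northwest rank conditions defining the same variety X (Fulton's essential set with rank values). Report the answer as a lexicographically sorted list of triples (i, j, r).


The tightest implied rank at each (i,j), from the 34 conditions:

  row 1: 0 | 0 | 1 | 1 | 1 | 1 | 1 | 1 | 1 | 1 | 1
  row 2: 0 | 0 | 1 | 1 | 1 | 2 | 2 | 2 | 2 | 2 | 2
  row 3: 0 | 1 | 2 | 2 | 2 | 3 | 3 | 3 | 3 | 3 | 3
  row 4: 0 | 1 | 2 | 2 | 2 | 3 | 4 | 4 | 4 | 4 | 4
  row 5: 0 | 1 | 2 | 2 | 2 | 3 | 4 | 4 | 5 | 5 | 5
  row 6: 0 | 1 | 2 | 3 | 3 | 4 | 5 | 5 | 6 | 6 | 6
  row 7: 0 | 1 | 2 | 3 | 4 | 5 | 6 | 6 | 7 | 7 | 7
  row 8: 0 | 1 | 2 | 3 | 4 | 5 | 6 | 7 | 8 | 8 | 8
  row 9: 0 | 1 | 2 | 3 | 4 | 5 | 6 | 7 | 8 | 8 | 9
  row 10: 1 | 2 | 3 | 4 | 5 | 6 | 7 | 8 | 9 | 9 | 10
  row 11: 1 | 2 | 3 | 4 | 5 | 6 | 7 | 8 | 9 | 10 | 11

hence w(1..11) = (3, 6, 2, 7, 9, 4, 5, 8, 11, 1, 10).

ℓ(w)=19; the 6 essential cells (i,j,r):

[(2, 2, 0), (2, 5, 1), (5, 5, 2), (5, 8, 4), (9, 1, 0), (9, 10, 8)]
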